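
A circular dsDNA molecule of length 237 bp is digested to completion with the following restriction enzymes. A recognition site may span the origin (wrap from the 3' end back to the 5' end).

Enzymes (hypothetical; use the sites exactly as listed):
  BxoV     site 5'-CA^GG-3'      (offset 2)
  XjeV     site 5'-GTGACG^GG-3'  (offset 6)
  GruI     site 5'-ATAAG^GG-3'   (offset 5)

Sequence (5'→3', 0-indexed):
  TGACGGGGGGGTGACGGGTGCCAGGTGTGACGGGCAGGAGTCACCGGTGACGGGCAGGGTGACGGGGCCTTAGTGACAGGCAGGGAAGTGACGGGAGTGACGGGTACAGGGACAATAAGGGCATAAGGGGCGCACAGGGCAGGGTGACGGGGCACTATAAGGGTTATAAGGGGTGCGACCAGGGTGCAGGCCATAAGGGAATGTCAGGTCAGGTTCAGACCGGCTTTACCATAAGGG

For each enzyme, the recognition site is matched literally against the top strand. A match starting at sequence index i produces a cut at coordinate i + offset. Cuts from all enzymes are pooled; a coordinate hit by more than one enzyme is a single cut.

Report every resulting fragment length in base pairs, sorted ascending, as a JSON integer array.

[4,4,4,5,5,6,7,7,7,8,8,8,9,9,9,9,9,9,11,11,11,11,12,14,16,24]

Site scan:
  BxoV CAGG/2: at [21, 34, 54, 76, 80, 106, 134, 139, 179, 186, 204, 209] ⇒ [23, 36, 56, 78, 82, 108, 136, 141, 181, 188, 206, 211]
  XjeV GTGACGGG/6: at [10, 26, 46, 58, 87, 96, 143, 236] ⇒ [5, 16, 32, 52, 64, 93, 102, 149]
  GruI ATAAGGG/5: at [114, 122, 156, 165, 192, 230] ⇒ [119, 127, 161, 170, 197, 235]

All cut coordinates (distinct, sorted): [5, 16, 23, 32, 36, 52, 56, 64, 78, 82, 93, 102, 108, 119, 127, 136, 141, 149, 161, 170, 181, 188, 197, 206, 211, 235]

Fragments:
  5→16: 11 bp
  16→23: 7 bp
  23→32: 9 bp
  32→36: 4 bp
  36→52: 16 bp
  52→56: 4 bp
  56→64: 8 bp
  64→78: 14 bp
  78→82: 4 bp
  82→93: 11 bp
  93→102: 9 bp
  102→108: 6 bp
  108→119: 11 bp
  119→127: 8 bp
  127→136: 9 bp
  136→141: 5 bp
  141→149: 8 bp
  149→161: 12 bp
  161→170: 9 bp
  170→181: 11 bp
  181→188: 7 bp
  188→197: 9 bp
  197→206: 9 bp
  206→211: 5 bp
  211→235: 24 bp
  235→5 (wrap): 237-235+5 = 7 bp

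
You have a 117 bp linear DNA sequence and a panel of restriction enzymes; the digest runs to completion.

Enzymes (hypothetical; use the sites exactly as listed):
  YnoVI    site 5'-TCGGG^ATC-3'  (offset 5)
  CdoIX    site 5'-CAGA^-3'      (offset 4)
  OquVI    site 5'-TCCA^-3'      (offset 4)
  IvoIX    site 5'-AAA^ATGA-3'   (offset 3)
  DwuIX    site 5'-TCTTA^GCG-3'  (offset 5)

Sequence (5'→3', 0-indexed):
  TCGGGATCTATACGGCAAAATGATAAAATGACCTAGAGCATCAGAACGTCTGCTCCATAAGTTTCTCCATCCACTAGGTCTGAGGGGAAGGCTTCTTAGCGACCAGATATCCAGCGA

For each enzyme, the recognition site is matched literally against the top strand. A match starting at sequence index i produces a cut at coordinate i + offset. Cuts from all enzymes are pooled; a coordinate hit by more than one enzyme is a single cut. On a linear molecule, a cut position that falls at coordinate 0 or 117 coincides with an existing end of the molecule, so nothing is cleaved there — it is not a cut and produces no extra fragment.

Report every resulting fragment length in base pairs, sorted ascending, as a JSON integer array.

Scan for sites:
  YnoVI (TCGGGATC, off=5): starts [0] → cuts [5]
  CdoIX (CAGA, off=4): starts [41, 103] → cuts [45, 107]
  OquVI (TCCA, off=4): starts [53, 65, 69, 109] → cuts [57, 69, 73, 113]
  IvoIX (AAAATGA, off=3): starts [16, 24] → cuts [19, 27]
  DwuIX (TCTTAGCG, off=5): starts [93] → cuts [98]

Pooled cuts: [5, 19, 27, 45, 57, 69, 73, 98, 107, 113]

Fragments:
  [0,5): 5 bp
  [5,19): 14 bp
  [19,27): 8 bp
  [27,45): 18 bp
  [45,57): 12 bp
  [57,69): 12 bp
  [69,73): 4 bp
  [73,98): 25 bp
  [98,107): 9 bp
  [107,113): 6 bp
  [113,117): 4 bp

[4,4,5,6,8,9,12,12,14,18,25]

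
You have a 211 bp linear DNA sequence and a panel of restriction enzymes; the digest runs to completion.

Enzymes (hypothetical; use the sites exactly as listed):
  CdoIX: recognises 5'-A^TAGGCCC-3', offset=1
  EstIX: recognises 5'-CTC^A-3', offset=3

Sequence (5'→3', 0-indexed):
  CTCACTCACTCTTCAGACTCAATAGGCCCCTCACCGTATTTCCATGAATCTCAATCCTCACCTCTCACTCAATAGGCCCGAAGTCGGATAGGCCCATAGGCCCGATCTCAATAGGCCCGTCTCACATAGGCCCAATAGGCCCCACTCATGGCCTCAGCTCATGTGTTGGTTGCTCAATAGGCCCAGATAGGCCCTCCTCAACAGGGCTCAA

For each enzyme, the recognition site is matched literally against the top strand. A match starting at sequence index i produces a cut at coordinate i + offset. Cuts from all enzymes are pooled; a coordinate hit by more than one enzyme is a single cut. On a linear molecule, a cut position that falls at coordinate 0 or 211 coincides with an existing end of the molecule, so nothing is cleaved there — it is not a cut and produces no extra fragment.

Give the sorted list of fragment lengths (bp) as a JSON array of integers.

Per-enzyme occurrences:
  CdoIX (ATAGGCCC, off=1): starts [21, 71, 87, 95, 110, 125, 134, 176, 186] → cuts [22, 72, 88, 96, 111, 126, 135, 177, 187]
  EstIX (CTCA, off=3): starts [0, 4, 17, 29, 49, 56, 63, 67, 106, 120, 144, 152, 157, 172, 196, 206] → cuts [3, 7, 20, 32, 52, 59, 66, 70, 109, 123, 147, 155, 160, 175, 199, 209]

All cut coordinates (distinct, sorted): [3, 7, 20, 22, 32, 52, 59, 66, 70, 72, 88, 96, 109, 111, 123, 126, 135, 147, 155, 160, 175, 177, 187, 199, 209]

Fragments:
  [0,3): 3 bp
  [3,7): 4 bp
  [7,20): 13 bp
  [20,22): 2 bp
  [22,32): 10 bp
  [32,52): 20 bp
  [52,59): 7 bp
  [59,66): 7 bp
  [66,70): 4 bp
  [70,72): 2 bp
  [72,88): 16 bp
  [88,96): 8 bp
  [96,109): 13 bp
  [109,111): 2 bp
  [111,123): 12 bp
  [123,126): 3 bp
  [126,135): 9 bp
  [135,147): 12 bp
  [147,155): 8 bp
  [155,160): 5 bp
  [160,175): 15 bp
  [175,177): 2 bp
  [177,187): 10 bp
  [187,199): 12 bp
  [199,209): 10 bp
  [209,211): 2 bp

[2,2,2,2,2,3,3,4,4,5,7,7,8,8,9,10,10,10,12,12,12,13,13,15,16,20]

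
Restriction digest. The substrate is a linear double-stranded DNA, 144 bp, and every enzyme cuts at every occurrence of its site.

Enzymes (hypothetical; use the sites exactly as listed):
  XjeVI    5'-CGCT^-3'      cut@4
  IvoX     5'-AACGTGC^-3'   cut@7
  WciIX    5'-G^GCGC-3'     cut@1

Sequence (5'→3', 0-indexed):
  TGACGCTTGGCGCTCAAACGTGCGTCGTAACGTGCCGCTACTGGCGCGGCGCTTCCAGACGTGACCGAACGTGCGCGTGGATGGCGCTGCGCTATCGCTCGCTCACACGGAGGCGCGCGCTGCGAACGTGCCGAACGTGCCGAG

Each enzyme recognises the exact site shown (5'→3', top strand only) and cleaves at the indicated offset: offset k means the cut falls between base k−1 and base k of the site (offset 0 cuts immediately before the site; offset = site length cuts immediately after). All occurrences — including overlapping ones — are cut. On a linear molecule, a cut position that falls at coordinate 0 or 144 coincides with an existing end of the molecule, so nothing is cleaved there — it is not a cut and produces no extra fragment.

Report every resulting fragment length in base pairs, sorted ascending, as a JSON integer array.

[2,4,4,4,4,5,5,5,5,5,6,7,9,9,9,9,9,10,12,21]

Site scan:
  XjeVI CGCT/4: at [3, 10, 35, 49, 84, 89, 95, 99, 117] ⇒ [7, 14, 39, 53, 88, 93, 99, 103, 121]
  IvoX AACGTGC/7: at [16, 28, 67, 124, 133] ⇒ [23, 35, 74, 131, 140]
  WciIX GGCGC/1: at [8, 42, 47, 82, 111] ⇒ [9, 43, 48, 83, 112]

Pooled cuts: [7, 9, 14, 23, 35, 39, 43, 48, 53, 74, 83, 88, 93, 99, 103, 112, 121, 131, 140]

Fragments:
  [0,7): 7 bp
  [7,9): 2 bp
  [9,14): 5 bp
  [14,23): 9 bp
  [23,35): 12 bp
  [35,39): 4 bp
  [39,43): 4 bp
  [43,48): 5 bp
  [48,53): 5 bp
  [53,74): 21 bp
  [74,83): 9 bp
  [83,88): 5 bp
  [88,93): 5 bp
  [93,99): 6 bp
  [99,103): 4 bp
  [103,112): 9 bp
  [112,121): 9 bp
  [121,131): 10 bp
  [131,140): 9 bp
  [140,144): 4 bp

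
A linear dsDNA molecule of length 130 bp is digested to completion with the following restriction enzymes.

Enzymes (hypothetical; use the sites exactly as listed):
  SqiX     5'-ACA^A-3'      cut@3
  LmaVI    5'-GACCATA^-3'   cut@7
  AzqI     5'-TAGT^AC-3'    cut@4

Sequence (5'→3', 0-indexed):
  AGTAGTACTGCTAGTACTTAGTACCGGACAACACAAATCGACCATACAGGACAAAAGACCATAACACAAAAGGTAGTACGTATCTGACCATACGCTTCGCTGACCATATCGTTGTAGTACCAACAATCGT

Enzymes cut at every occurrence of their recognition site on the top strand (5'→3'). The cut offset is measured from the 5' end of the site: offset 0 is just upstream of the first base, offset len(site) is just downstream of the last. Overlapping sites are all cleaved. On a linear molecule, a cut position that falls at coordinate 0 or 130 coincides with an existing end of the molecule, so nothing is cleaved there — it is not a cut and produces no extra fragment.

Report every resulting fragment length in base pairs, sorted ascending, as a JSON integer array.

[5,5,5,6,7,7,7,8,9,9,10,10,11,15,16]

Per-enzyme occurrences:
  SqiX ACAA/3: at [27, 32, 50, 65, 122] ⇒ [30, 35, 53, 68, 125]
  LmaVI GACCATA/7: at [39, 56, 85, 101] ⇒ [46, 63, 92, 108]
  AzqI TAGTAC/4: at [2, 11, 18, 73, 114] ⇒ [6, 15, 22, 77, 118]

Pooled cuts: [6, 15, 22, 30, 35, 46, 53, 63, 68, 77, 92, 108, 118, 125]

Fragments:
  [0,6): 6 bp
  [6,15): 9 bp
  [15,22): 7 bp
  [22,30): 8 bp
  [30,35): 5 bp
  [35,46): 11 bp
  [46,53): 7 bp
  [53,63): 10 bp
  [63,68): 5 bp
  [68,77): 9 bp
  [77,92): 15 bp
  [92,108): 16 bp
  [108,118): 10 bp
  [118,125): 7 bp
  [125,130): 5 bp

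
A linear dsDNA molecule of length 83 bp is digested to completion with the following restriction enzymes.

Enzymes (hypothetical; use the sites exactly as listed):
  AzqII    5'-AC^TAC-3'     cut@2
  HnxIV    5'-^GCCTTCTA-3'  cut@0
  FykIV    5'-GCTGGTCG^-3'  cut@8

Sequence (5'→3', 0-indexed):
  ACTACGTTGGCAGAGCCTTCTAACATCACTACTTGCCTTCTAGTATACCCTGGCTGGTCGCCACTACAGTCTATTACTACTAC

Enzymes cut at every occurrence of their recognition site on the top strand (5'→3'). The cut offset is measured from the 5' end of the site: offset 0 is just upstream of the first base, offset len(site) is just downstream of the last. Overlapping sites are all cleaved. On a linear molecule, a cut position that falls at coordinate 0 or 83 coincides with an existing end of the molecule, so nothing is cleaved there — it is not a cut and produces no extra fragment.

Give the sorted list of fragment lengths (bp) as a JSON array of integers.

[2,3,3,4,5,12,13,15,26]

Per-enzyme occurrences:
  AzqII (ACTAC, off=2): starts [0, 27, 62, 75, 78] → cuts [2, 29, 64, 77, 80]
  HnxIV (GCCTTCTA, off=0): starts [14, 34] → cuts [14, 34]
  FykIV (GCTGGTCG, off=8): starts [52] → cuts [60]

Pooled cuts: [2, 14, 29, 34, 60, 64, 77, 80]

Fragments:
  [0,2): 2 bp
  [2,14): 12 bp
  [14,29): 15 bp
  [29,34): 5 bp
  [34,60): 26 bp
  [60,64): 4 bp
  [64,77): 13 bp
  [77,80): 3 bp
  [80,83): 3 bp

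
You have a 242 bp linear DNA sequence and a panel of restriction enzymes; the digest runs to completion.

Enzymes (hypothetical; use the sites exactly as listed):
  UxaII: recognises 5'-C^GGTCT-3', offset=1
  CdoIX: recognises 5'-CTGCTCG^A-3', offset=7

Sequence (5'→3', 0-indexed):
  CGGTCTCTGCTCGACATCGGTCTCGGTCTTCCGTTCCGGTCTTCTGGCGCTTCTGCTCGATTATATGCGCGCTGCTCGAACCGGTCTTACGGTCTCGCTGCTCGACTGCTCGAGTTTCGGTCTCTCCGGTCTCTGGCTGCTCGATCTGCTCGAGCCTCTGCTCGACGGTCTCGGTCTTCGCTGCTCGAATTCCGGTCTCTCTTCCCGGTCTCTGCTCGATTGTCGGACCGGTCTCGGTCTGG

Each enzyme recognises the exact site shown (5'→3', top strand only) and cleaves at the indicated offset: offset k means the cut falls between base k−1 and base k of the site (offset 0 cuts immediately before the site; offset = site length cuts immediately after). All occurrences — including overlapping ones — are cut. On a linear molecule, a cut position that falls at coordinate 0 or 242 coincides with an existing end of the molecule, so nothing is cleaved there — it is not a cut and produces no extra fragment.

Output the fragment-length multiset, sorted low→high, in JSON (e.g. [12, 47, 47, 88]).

[1,2,4,5,6,6,6,6,6,7,8,8,9,9,11,12,12,12,13,13,14,15,16,19,22]

Site scan:
  UxaII (CGGTCT, off=1): starts [0, 17, 23, 36, 81, 89, 117, 126, 165, 171, 192, 205, 228, 234] → cuts [1, 18, 24, 37, 82, 90, 118, 127, 166, 172, 193, 206, 229, 235]
  CdoIX (CTGCTCGA, off=7): starts [6, 52, 71, 97, 105, 136, 145, 157, 180, 211] → cuts [13, 59, 78, 104, 112, 143, 152, 164, 187, 218]

Pooled cuts: [1, 13, 18, 24, 37, 59, 78, 82, 90, 104, 112, 118, 127, 143, 152, 164, 166, 172, 187, 193, 206, 218, 229, 235]

Fragments:
  [0,1): 1 bp
  [1,13): 12 bp
  [13,18): 5 bp
  [18,24): 6 bp
  [24,37): 13 bp
  [37,59): 22 bp
  [59,78): 19 bp
  [78,82): 4 bp
  [82,90): 8 bp
  [90,104): 14 bp
  [104,112): 8 bp
  [112,118): 6 bp
  [118,127): 9 bp
  [127,143): 16 bp
  [143,152): 9 bp
  [152,164): 12 bp
  [164,166): 2 bp
  [166,172): 6 bp
  [172,187): 15 bp
  [187,193): 6 bp
  [193,206): 13 bp
  [206,218): 12 bp
  [218,229): 11 bp
  [229,235): 6 bp
  [235,242): 7 bp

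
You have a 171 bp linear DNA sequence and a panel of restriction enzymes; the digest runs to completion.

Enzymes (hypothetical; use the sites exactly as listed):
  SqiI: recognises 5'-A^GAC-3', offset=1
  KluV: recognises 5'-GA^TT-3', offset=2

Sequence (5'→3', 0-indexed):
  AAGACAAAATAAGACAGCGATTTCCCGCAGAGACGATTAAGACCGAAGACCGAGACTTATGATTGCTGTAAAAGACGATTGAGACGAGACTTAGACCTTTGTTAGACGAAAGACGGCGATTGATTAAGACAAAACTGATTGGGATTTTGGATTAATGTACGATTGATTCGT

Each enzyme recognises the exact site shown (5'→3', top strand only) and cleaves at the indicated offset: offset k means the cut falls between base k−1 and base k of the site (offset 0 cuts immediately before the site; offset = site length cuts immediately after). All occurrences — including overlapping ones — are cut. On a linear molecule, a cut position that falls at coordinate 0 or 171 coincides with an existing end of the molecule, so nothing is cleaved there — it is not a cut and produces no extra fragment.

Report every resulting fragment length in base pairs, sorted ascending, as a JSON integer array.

[2,4,4,4,4,4,5,5,5,5,6,6,6,7,7,7,8,8,9,10,11,11,11,11,11]

Site scan:
  SqiI AGAC/1: at [1, 11, 30, 39, 46, 52, 72, 81, 86, 92, 103, 110, 126] ⇒ [2, 12, 31, 40, 47, 53, 73, 82, 87, 93, 104, 111, 127]
  KluV GATT/2: at [18, 34, 60, 76, 117, 121, 136, 142, 149, 160, 164] ⇒ [20, 36, 62, 78, 119, 123, 138, 144, 151, 162, 166]

Pooled cuts: [2, 12, 20, 31, 36, 40, 47, 53, 62, 73, 78, 82, 87, 93, 104, 111, 119, 123, 127, 138, 144, 151, 162, 166]

Fragment lengths:
  [0,2): 2 bp
  [2,12): 10 bp
  [12,20): 8 bp
  [20,31): 11 bp
  [31,36): 5 bp
  [36,40): 4 bp
  [40,47): 7 bp
  [47,53): 6 bp
  [53,62): 9 bp
  [62,73): 11 bp
  [73,78): 5 bp
  [78,82): 4 bp
  [82,87): 5 bp
  [87,93): 6 bp
  [93,104): 11 bp
  [104,111): 7 bp
  [111,119): 8 bp
  [119,123): 4 bp
  [123,127): 4 bp
  [127,138): 11 bp
  [138,144): 6 bp
  [144,151): 7 bp
  [151,162): 11 bp
  [162,166): 4 bp
  [166,171): 5 bp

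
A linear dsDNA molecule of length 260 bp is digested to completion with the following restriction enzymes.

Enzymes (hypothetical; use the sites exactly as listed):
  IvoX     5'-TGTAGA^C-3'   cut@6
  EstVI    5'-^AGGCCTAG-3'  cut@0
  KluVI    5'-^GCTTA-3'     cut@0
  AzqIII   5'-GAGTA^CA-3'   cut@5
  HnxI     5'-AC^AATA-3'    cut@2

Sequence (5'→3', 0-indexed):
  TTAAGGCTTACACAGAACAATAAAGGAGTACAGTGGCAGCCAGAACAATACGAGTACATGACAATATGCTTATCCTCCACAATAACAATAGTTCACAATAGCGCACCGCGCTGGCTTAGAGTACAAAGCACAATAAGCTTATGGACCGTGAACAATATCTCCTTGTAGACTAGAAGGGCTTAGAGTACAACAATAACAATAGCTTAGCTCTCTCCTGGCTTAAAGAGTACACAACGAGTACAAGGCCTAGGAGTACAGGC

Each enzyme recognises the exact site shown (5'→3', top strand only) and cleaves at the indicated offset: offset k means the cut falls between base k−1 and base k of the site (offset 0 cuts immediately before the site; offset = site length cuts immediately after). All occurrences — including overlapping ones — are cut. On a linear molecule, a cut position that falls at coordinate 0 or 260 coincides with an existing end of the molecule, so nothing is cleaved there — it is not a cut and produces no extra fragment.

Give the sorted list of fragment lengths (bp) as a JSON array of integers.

[2,4,4,5,5,5,5,6,6,6,8,8,10,10,10,10,11,12,12,13,13,13,16,16,16,17,17]

Per-enzyme occurrences:
  IvoX TGTAGAC/6: at [163] ⇒ [169]
  EstVI AGGCCTAG/0: at [242] ⇒ [242]
  KluVI GCTTA/0: at [5, 67, 113, 136, 177, 201, 217] ⇒ [5, 67, 113, 136, 177, 201, 217]
  AzqIII GAGTACA/5: at [25, 51, 118, 182, 224, 235, 250] ⇒ [30, 56, 123, 187, 229, 240, 255]
  HnxI ACAATA/2: at [16, 44, 60, 78, 84, 94, 129, 151, 189, 195] ⇒ [18, 46, 62, 80, 86, 96, 131, 153, 191, 197]

All cut coordinates (distinct, sorted): [5, 18, 30, 46, 56, 62, 67, 80, 86, 96, 113, 123, 131, 136, 153, 169, 177, 187, 191, 197, 201, 217, 229, 240, 242, 255]

Fragments:
  [0,5): 5 bp
  [5,18): 13 bp
  [18,30): 12 bp
  [30,46): 16 bp
  [46,56): 10 bp
  [56,62): 6 bp
  [62,67): 5 bp
  [67,80): 13 bp
  [80,86): 6 bp
  [86,96): 10 bp
  [96,113): 17 bp
  [113,123): 10 bp
  [123,131): 8 bp
  [131,136): 5 bp
  [136,153): 17 bp
  [153,169): 16 bp
  [169,177): 8 bp
  [177,187): 10 bp
  [187,191): 4 bp
  [191,197): 6 bp
  [197,201): 4 bp
  [201,217): 16 bp
  [217,229): 12 bp
  [229,240): 11 bp
  [240,242): 2 bp
  [242,255): 13 bp
  [255,260): 5 bp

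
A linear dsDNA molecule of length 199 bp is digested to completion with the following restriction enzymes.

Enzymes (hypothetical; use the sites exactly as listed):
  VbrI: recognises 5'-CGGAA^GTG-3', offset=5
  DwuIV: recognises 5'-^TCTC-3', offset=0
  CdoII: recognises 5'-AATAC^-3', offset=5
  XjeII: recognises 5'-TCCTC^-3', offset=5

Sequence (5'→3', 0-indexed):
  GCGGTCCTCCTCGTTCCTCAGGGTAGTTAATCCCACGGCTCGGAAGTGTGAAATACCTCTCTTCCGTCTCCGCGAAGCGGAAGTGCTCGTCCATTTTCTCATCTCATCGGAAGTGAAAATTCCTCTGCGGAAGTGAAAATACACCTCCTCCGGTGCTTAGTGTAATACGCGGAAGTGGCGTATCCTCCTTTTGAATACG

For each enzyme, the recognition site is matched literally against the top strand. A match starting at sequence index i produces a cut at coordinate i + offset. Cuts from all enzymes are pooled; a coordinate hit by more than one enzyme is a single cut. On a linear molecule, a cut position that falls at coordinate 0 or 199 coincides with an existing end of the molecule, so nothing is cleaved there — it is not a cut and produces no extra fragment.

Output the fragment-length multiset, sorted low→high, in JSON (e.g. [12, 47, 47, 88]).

[1,1,3,5,6,7,7,8,9,9,10,11,11,11,13,13,14,16,18,26]

Per-enzyme occurrences:
  VbrI (CGGAAGTG, off=5): starts [40, 77, 107, 127, 169] → cuts [45, 82, 112, 132, 174]
  DwuIV (TCTC, off=0): starts [57, 66, 96, 101] → cuts [57, 66, 96, 101]
  CdoII (AATAC, off=5): starts [51, 137, 163, 193] → cuts [56, 142, 168, 198]
  XjeII (TCCTC, off=5): starts [4, 7, 14, 120, 145, 182] → cuts [9, 12, 19, 125, 150, 187]

All cut coordinates (distinct, sorted): [9, 12, 19, 45, 56, 57, 66, 82, 96, 101, 112, 125, 132, 142, 150, 168, 174, 187, 198]

Fragment lengths:
  [0,9): 9 bp
  [9,12): 3 bp
  [12,19): 7 bp
  [19,45): 26 bp
  [45,56): 11 bp
  [56,57): 1 bp
  [57,66): 9 bp
  [66,82): 16 bp
  [82,96): 14 bp
  [96,101): 5 bp
  [101,112): 11 bp
  [112,125): 13 bp
  [125,132): 7 bp
  [132,142): 10 bp
  [142,150): 8 bp
  [150,168): 18 bp
  [168,174): 6 bp
  [174,187): 13 bp
  [187,198): 11 bp
  [198,199): 1 bp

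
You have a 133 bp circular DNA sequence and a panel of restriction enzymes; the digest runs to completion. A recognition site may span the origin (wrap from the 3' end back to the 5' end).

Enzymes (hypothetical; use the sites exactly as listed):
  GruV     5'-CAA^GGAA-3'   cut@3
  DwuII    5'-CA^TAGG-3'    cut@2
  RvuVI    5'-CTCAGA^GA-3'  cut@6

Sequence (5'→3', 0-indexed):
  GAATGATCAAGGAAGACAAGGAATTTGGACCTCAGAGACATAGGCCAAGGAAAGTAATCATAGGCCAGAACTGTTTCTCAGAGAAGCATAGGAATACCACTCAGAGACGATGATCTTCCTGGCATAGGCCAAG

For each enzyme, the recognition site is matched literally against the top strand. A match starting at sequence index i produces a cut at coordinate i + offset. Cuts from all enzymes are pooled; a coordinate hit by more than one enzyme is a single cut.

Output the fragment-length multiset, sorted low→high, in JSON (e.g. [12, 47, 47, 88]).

[4,6,8,8,9,11,12,17,17,19,22]

Site scan:
  GruV (CAAGGAA, off=3): starts [7, 16, 45, 129] → cuts [10, 19, 48, 132]
  DwuII (CATAGG, off=2): starts [38, 58, 86, 122] → cuts [40, 60, 88, 124]
  RvuVI (CTCAGAGA, off=6): starts [30, 76, 99] → cuts [36, 82, 105]

All cut coordinates (distinct, sorted): [10, 19, 36, 40, 48, 60, 82, 88, 105, 124, 132]

Fragments:
  10→19: 9 bp
  19→36: 17 bp
  36→40: 4 bp
  40→48: 8 bp
  48→60: 12 bp
  60→82: 22 bp
  82→88: 6 bp
  88→105: 17 bp
  105→124: 19 bp
  124→132: 8 bp
  132→10 (wrap): 133-132+10 = 11 bp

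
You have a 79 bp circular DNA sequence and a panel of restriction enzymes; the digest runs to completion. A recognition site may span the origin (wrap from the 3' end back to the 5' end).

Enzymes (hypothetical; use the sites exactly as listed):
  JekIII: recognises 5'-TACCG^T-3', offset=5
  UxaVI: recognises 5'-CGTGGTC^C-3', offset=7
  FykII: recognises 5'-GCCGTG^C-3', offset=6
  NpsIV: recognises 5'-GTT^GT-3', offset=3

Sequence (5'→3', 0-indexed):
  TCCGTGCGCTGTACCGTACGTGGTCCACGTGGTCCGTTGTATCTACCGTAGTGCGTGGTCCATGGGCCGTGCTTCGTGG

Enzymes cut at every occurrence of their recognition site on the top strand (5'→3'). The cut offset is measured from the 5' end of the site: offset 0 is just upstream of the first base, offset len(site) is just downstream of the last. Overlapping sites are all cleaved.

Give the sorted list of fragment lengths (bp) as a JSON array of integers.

Per-enzyme occurrences:
  JekIII (TACCGT, off=5): starts [11, 43] → cuts [16, 48]
  UxaVI (CGTGGTCC, off=7): starts [18, 27, 53, 74] → cuts [2, 25, 34, 60]
  FykII (GCCGTGC, off=6): starts [65] → cuts [71]
  NpsIV (GTTGT, off=3): starts [35] → cuts [38]

All cut coordinates (distinct, sorted): [2, 16, 25, 34, 38, 48, 60, 71]

Fragment lengths:
  2→16: 14 bp
  16→25: 9 bp
  25→34: 9 bp
  34→38: 4 bp
  38→48: 10 bp
  48→60: 12 bp
  60→71: 11 bp
  71→2 (wrap): 79-71+2 = 10 bp

[4,9,9,10,10,11,12,14]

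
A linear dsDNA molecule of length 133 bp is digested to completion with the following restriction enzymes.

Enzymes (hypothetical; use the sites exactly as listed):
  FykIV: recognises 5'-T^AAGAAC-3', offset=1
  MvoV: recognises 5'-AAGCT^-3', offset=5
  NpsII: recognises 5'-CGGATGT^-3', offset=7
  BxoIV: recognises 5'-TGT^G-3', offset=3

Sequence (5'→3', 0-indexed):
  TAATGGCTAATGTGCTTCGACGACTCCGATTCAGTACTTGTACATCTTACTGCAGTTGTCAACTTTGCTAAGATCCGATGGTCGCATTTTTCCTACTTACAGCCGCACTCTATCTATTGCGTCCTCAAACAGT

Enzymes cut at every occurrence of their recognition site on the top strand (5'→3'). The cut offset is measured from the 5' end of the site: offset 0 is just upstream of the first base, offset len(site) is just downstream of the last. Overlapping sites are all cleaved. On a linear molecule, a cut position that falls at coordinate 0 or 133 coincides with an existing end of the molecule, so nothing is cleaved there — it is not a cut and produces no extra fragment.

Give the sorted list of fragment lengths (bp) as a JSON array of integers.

Per-enzyme occurrences:
  FykIV (TAAGAAC, off=1): no sites
  MvoV (AAGCT, off=5): no sites
  NpsII (CGGATGT, off=7): no sites
  BxoIV (TGTG, off=3): starts [10] → cuts [13]

All cut coordinates (distinct, sorted): [13]

Fragments:
  [0,13): 13 bp
  [13,133): 120 bp

[13,120]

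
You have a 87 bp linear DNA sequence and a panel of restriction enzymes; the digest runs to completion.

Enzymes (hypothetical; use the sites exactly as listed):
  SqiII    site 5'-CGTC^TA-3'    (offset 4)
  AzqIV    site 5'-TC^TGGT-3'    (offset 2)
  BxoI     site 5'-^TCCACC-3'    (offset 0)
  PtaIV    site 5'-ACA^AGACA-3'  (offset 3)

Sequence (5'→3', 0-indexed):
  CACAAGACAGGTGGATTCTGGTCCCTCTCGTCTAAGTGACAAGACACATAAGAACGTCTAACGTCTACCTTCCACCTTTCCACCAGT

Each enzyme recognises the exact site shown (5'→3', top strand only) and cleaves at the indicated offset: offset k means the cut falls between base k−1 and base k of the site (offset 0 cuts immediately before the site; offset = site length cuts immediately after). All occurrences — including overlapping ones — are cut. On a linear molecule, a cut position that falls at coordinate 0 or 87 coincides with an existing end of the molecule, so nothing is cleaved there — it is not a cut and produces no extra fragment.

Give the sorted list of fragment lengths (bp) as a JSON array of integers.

Scan for sites:
  SqiII CGTCTA/4: at [28, 54, 61] ⇒ [32, 58, 65]
  AzqIV TCTGGT/2: at [16] ⇒ [18]
  BxoI TCCACC/0: at [70, 78] ⇒ [70, 78]
  PtaIV ACAAGACA/3: at [1, 38] ⇒ [4, 41]

Pooled cuts: [4, 18, 32, 41, 58, 65, 70, 78]

Fragment lengths:
  [0,4): 4 bp
  [4,18): 14 bp
  [18,32): 14 bp
  [32,41): 9 bp
  [41,58): 17 bp
  [58,65): 7 bp
  [65,70): 5 bp
  [70,78): 8 bp
  [78,87): 9 bp

[4,5,7,8,9,9,14,14,17]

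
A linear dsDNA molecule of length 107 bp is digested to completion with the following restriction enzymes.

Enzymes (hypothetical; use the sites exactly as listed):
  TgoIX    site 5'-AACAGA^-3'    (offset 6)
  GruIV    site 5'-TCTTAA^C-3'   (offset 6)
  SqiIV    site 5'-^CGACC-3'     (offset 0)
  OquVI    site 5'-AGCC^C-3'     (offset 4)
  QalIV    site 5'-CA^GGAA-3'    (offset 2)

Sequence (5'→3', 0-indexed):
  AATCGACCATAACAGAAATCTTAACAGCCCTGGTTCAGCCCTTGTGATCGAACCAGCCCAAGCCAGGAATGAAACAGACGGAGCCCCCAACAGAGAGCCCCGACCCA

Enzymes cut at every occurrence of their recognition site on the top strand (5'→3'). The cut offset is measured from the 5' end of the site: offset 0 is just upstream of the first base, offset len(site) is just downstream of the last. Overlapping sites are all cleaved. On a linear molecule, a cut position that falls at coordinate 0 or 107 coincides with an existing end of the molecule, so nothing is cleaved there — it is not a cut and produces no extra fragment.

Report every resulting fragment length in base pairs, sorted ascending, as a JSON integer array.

Per-enzyme occurrences:
  TgoIX (AACAGA, off=6): starts [10, 72, 88] → cuts [16, 78, 94]
  GruIV (TCTTAAC, off=6): starts [18] → cuts [24]
  SqiIV (CGACC, off=0): starts [3, 100] → cuts [3, 100]
  OquVI (AGCCC, off=4): starts [25, 36, 54, 81, 95] → cuts [29, 40, 58, 85, 99]
  QalIV (CAGGAA, off=2): starts [63] → cuts [65]

All cut coordinates (distinct, sorted): [3, 16, 24, 29, 40, 58, 65, 78, 85, 94, 99, 100]

Fragments:
  [0,3): 3 bp
  [3,16): 13 bp
  [16,24): 8 bp
  [24,29): 5 bp
  [29,40): 11 bp
  [40,58): 18 bp
  [58,65): 7 bp
  [65,78): 13 bp
  [78,85): 7 bp
  [85,94): 9 bp
  [94,99): 5 bp
  [99,100): 1 bp
  [100,107): 7 bp

[1,3,5,5,7,7,7,8,9,11,13,13,18]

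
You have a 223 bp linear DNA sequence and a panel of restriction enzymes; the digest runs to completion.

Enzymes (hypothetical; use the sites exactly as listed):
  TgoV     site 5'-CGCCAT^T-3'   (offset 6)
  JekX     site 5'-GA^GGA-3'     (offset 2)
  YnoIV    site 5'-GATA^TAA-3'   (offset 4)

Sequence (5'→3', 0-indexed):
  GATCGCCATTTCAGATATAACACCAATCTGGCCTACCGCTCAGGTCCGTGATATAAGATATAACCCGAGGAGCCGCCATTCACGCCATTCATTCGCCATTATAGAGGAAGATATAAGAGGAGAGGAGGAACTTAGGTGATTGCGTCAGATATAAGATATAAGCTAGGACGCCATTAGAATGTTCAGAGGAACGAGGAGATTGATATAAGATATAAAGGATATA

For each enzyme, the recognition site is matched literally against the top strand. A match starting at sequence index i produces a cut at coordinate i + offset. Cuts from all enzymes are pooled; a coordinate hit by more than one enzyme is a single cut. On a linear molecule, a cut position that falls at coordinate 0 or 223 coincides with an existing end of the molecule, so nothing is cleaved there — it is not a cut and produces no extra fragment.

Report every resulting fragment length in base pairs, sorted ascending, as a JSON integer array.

[3,5,5,6,7,7,7,7,8,8,8,9,9,11,11,11,11,13,16,25,36]

Site scan:
  TgoV CGCCATT/6: at [3, 73, 82, 93, 168] ⇒ [9, 79, 88, 99, 174]
  JekX GAGGA/2: at [66, 103, 116, 121, 124, 185, 192] ⇒ [68, 105, 118, 123, 126, 187, 194]
  YnoIV GATATAA/4: at [13, 49, 56, 109, 147, 154, 201, 208] ⇒ [17, 53, 60, 113, 151, 158, 205, 212]

Pooled cuts: [9, 17, 53, 60, 68, 79, 88, 99, 105, 113, 118, 123, 126, 151, 158, 174, 187, 194, 205, 212]

Fragment lengths:
  [0,9): 9 bp
  [9,17): 8 bp
  [17,53): 36 bp
  [53,60): 7 bp
  [60,68): 8 bp
  [68,79): 11 bp
  [79,88): 9 bp
  [88,99): 11 bp
  [99,105): 6 bp
  [105,113): 8 bp
  [113,118): 5 bp
  [118,123): 5 bp
  [123,126): 3 bp
  [126,151): 25 bp
  [151,158): 7 bp
  [158,174): 16 bp
  [174,187): 13 bp
  [187,194): 7 bp
  [194,205): 11 bp
  [205,212): 7 bp
  [212,223): 11 bp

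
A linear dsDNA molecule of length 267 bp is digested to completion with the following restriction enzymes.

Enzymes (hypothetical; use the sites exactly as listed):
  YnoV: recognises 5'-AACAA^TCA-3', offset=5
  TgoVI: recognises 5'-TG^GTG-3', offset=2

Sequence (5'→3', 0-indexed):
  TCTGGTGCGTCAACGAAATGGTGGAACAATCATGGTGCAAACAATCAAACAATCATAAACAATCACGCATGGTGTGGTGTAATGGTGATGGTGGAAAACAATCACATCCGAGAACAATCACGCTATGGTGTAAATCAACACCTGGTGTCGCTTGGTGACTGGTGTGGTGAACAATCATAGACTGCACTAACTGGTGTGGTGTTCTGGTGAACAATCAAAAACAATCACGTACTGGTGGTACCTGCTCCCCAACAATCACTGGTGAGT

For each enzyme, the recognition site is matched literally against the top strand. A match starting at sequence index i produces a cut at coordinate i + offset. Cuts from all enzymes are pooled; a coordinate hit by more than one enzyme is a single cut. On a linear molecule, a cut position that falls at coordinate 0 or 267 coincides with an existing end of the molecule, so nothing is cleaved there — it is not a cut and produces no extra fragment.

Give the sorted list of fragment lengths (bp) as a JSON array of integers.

Per-enzyme occurrences:
  YnoV AACAATCA/5: at [24, 39, 47, 57, 96, 112, 169, 209, 219, 250] ⇒ [29, 44, 52, 62, 101, 117, 174, 214, 224, 255]
  TgoVI TGGTG/2: at [2, 18, 32, 69, 74, 82, 88, 125, 142, 152, 159, 164, 191, 196, 204, 232, 259] ⇒ [4, 20, 34, 71, 76, 84, 90, 127, 144, 154, 161, 166, 193, 198, 206, 234, 261]

Pooled cuts: [4, 20, 29, 34, 44, 52, 62, 71, 76, 84, 90, 101, 117, 127, 144, 154, 161, 166, 174, 193, 198, 206, 214, 224, 234, 255, 261]

Fragments:
  [0,4): 4 bp
  [4,20): 16 bp
  [20,29): 9 bp
  [29,34): 5 bp
  [34,44): 10 bp
  [44,52): 8 bp
  [52,62): 10 bp
  [62,71): 9 bp
  [71,76): 5 bp
  [76,84): 8 bp
  [84,90): 6 bp
  [90,101): 11 bp
  [101,117): 16 bp
  [117,127): 10 bp
  [127,144): 17 bp
  [144,154): 10 bp
  [154,161): 7 bp
  [161,166): 5 bp
  [166,174): 8 bp
  [174,193): 19 bp
  [193,198): 5 bp
  [198,206): 8 bp
  [206,214): 8 bp
  [214,224): 10 bp
  [224,234): 10 bp
  [234,255): 21 bp
  [255,261): 6 bp
  [261,267): 6 bp

[4,5,5,5,5,6,6,6,7,8,8,8,8,8,9,9,10,10,10,10,10,10,11,16,16,17,19,21]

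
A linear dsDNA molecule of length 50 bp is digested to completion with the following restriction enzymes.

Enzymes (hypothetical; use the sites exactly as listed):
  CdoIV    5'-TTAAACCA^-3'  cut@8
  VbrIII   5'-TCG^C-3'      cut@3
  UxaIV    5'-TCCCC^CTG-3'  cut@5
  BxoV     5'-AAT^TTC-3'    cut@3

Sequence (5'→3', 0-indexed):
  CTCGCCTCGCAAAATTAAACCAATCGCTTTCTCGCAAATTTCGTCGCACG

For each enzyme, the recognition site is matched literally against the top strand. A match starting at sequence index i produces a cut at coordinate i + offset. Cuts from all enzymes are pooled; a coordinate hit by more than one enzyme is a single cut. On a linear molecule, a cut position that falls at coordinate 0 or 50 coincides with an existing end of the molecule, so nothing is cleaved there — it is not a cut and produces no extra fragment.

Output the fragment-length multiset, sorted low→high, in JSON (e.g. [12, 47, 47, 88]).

Site scan:
  CdoIV (TTAAACCA, off=8): starts [14] → cuts [22]
  VbrIII (TCGC, off=3): starts [1, 6, 23, 31, 43] → cuts [4, 9, 26, 34, 46]
  UxaIV (TCCCCCTG, off=5): no sites
  BxoV (AATTTC, off=3): starts [36] → cuts [39]

All cut coordinates (distinct, sorted): [4, 9, 22, 26, 34, 39, 46]

Fragments:
  [0,4): 4 bp
  [4,9): 5 bp
  [9,22): 13 bp
  [22,26): 4 bp
  [26,34): 8 bp
  [34,39): 5 bp
  [39,46): 7 bp
  [46,50): 4 bp

[4,4,4,5,5,7,8,13]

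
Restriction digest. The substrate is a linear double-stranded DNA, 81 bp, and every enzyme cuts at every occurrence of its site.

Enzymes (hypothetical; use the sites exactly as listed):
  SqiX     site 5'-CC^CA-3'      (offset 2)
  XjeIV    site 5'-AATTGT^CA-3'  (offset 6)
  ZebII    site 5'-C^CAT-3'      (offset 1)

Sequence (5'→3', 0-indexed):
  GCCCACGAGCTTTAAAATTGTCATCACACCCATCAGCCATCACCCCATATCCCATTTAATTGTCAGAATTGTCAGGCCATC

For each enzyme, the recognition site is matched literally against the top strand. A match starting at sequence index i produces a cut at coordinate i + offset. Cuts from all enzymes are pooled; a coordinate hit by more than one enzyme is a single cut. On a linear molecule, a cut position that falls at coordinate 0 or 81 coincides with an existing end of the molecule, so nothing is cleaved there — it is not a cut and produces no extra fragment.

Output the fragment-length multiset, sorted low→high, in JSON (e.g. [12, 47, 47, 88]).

[3,4,5,7,7,8,9,9,11,18]

Site scan:
  SqiX (CCCA, off=2): starts [1, 28, 43, 50] → cuts [3, 30, 45, 52]
  XjeIV (AATTGTCA, off=6): starts [15, 57, 66] → cuts [21, 63, 72]
  ZebII (CCAT, off=1): starts [29, 36, 44, 51, 76] → cuts [30, 37, 45, 52, 77]

Pooled cuts: [3, 21, 30, 37, 45, 52, 63, 72, 77]

Fragments:
  [0,3): 3 bp
  [3,21): 18 bp
  [21,30): 9 bp
  [30,37): 7 bp
  [37,45): 8 bp
  [45,52): 7 bp
  [52,63): 11 bp
  [63,72): 9 bp
  [72,77): 5 bp
  [77,81): 4 bp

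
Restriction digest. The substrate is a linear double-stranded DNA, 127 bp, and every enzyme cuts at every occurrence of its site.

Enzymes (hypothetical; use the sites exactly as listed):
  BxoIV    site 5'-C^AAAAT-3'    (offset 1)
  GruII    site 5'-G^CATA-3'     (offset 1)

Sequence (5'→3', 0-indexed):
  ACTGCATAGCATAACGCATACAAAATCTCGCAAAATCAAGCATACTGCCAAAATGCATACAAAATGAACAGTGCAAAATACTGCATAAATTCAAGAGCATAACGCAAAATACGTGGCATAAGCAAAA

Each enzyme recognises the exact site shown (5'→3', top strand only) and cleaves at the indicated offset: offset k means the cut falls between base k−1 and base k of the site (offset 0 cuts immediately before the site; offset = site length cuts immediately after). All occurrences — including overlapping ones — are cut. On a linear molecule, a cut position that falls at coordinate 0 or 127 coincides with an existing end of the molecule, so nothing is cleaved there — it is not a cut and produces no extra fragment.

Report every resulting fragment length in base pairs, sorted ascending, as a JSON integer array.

[4,5,5,5,6,7,8,9,9,9,10,11,11,14,14]

Site scan:
  BxoIV (CAAAAT, off=1): starts [20, 30, 48, 59, 73, 104] → cuts [21, 31, 49, 60, 74, 105]
  GruII (GCATA, off=1): starts [3, 8, 15, 39, 54, 82, 96, 115] → cuts [4, 9, 16, 40, 55, 83, 97, 116]

All cut coordinates (distinct, sorted): [4, 9, 16, 21, 31, 40, 49, 55, 60, 74, 83, 97, 105, 116]

Fragment lengths:
  [0,4): 4 bp
  [4,9): 5 bp
  [9,16): 7 bp
  [16,21): 5 bp
  [21,31): 10 bp
  [31,40): 9 bp
  [40,49): 9 bp
  [49,55): 6 bp
  [55,60): 5 bp
  [60,74): 14 bp
  [74,83): 9 bp
  [83,97): 14 bp
  [97,105): 8 bp
  [105,116): 11 bp
  [116,127): 11 bp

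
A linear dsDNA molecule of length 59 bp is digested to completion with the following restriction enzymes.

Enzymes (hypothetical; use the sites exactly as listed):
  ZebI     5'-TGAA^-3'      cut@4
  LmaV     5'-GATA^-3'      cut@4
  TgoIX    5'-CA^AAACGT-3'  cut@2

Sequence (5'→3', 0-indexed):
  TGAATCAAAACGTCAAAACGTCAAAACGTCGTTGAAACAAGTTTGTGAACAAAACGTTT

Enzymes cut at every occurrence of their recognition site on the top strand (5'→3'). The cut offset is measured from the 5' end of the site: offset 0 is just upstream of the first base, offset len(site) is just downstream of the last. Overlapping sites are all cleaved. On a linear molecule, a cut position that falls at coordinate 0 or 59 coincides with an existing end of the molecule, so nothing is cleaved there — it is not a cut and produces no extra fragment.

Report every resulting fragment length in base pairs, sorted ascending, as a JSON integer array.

Scan for sites:
  ZebI TGAA/4: at [0, 32, 45] ⇒ [4, 36, 49]
  LmaV (GATA, off=4): no sites
  TgoIX CAAAACGT/2: at [5, 13, 21, 49] ⇒ [7, 15, 23, 51]

All cut coordinates (distinct, sorted): [4, 7, 15, 23, 36, 49, 51]

Fragments:
  [0,4): 4 bp
  [4,7): 3 bp
  [7,15): 8 bp
  [15,23): 8 bp
  [23,36): 13 bp
  [36,49): 13 bp
  [49,51): 2 bp
  [51,59): 8 bp

[2,3,4,8,8,8,13,13]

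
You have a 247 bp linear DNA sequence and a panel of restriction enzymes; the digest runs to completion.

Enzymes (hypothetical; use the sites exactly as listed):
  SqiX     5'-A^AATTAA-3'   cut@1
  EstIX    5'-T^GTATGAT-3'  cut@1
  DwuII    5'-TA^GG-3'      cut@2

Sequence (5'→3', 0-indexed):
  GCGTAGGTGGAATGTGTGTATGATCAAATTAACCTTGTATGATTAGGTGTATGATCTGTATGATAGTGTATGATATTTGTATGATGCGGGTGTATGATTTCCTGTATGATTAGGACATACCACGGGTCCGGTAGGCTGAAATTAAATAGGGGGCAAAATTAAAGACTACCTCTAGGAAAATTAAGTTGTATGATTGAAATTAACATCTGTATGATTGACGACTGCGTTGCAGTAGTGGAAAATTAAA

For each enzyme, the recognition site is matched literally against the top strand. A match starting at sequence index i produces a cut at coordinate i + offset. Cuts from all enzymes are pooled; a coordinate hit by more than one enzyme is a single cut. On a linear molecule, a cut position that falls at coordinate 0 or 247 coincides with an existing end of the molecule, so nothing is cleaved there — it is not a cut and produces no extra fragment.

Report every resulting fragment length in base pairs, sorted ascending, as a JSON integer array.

[3,4,5,6,7,8,9,9,9,9,9,9,10,10,10,11,11,12,12,13,18,21,32]

Site scan:
  SqiX (AAATTAA, off=1): starts [25, 138, 155, 177, 196, 239] → cuts [26, 139, 156, 178, 197, 240]
  EstIX (TGTATGAT, off=1): starts [16, 35, 47, 56, 66, 77, 90, 102, 186, 207] → cuts [17, 36, 48, 57, 67, 78, 91, 103, 187, 208]
  DwuII (TAGG, off=2): starts [3, 43, 110, 131, 146, 172] → cuts [5, 45, 112, 133, 148, 174]

Pooled cuts: [5, 17, 26, 36, 45, 48, 57, 67, 78, 91, 103, 112, 133, 139, 148, 156, 174, 178, 187, 197, 208, 240]

Fragment lengths:
  [0,5): 5 bp
  [5,17): 12 bp
  [17,26): 9 bp
  [26,36): 10 bp
  [36,45): 9 bp
  [45,48): 3 bp
  [48,57): 9 bp
  [57,67): 10 bp
  [67,78): 11 bp
  [78,91): 13 bp
  [91,103): 12 bp
  [103,112): 9 bp
  [112,133): 21 bp
  [133,139): 6 bp
  [139,148): 9 bp
  [148,156): 8 bp
  [156,174): 18 bp
  [174,178): 4 bp
  [178,187): 9 bp
  [187,197): 10 bp
  [197,208): 11 bp
  [208,240): 32 bp
  [240,247): 7 bp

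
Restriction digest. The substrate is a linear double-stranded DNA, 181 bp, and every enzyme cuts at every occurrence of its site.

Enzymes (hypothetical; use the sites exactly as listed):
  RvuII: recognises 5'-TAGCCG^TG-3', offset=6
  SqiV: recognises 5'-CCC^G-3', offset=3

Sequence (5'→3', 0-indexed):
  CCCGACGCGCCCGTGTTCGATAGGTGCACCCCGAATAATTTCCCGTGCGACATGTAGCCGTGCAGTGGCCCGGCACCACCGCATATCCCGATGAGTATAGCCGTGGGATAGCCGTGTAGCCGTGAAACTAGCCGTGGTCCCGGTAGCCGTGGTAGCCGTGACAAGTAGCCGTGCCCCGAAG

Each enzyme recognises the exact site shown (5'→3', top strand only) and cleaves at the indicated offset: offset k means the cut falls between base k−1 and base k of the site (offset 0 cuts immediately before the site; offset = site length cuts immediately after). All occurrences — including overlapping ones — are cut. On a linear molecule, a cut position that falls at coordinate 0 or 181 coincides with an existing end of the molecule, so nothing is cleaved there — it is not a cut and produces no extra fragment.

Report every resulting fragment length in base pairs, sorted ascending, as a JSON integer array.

[3,4,6,7,8,8,9,9,11,11,12,12,13,14,16,18,20]

Site scan:
  RvuII (TAGCCGTG, off=6): starts [54, 97, 108, 116, 128, 143, 152, 165] → cuts [60, 103, 114, 122, 134, 149, 158, 171]
  SqiV (CCCG, off=3): starts [0, 9, 29, 41, 68, 86, 138, 174] → cuts [3, 12, 32, 44, 71, 89, 141, 177]

All cut coordinates (distinct, sorted): [3, 12, 32, 44, 60, 71, 89, 103, 114, 122, 134, 141, 149, 158, 171, 177]

Fragment lengths:
  [0,3): 3 bp
  [3,12): 9 bp
  [12,32): 20 bp
  [32,44): 12 bp
  [44,60): 16 bp
  [60,71): 11 bp
  [71,89): 18 bp
  [89,103): 14 bp
  [103,114): 11 bp
  [114,122): 8 bp
  [122,134): 12 bp
  [134,141): 7 bp
  [141,149): 8 bp
  [149,158): 9 bp
  [158,171): 13 bp
  [171,177): 6 bp
  [177,181): 4 bp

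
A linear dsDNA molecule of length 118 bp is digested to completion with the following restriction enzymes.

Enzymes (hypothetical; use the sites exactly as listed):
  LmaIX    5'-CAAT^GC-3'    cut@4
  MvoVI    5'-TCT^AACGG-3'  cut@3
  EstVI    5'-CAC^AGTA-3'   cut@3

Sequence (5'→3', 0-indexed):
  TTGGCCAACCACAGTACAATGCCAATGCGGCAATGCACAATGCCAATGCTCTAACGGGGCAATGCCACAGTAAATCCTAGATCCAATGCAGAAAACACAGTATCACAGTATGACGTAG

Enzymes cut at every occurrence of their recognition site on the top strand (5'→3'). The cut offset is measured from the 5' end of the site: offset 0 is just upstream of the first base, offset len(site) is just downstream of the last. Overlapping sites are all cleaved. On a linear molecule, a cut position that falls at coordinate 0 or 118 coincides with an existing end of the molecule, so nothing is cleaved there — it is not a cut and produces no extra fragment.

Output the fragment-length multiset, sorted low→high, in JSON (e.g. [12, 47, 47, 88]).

Per-enzyme occurrences:
  LmaIX (CAATGC, off=4): starts [16, 22, 30, 37, 43, 59, 83] → cuts [20, 26, 34, 41, 47, 63, 87]
  MvoVI (TCTAACGG, off=3): starts [49] → cuts [52]
  EstVI (CACAGTA, off=3): starts [9, 65, 95, 103] → cuts [12, 68, 98, 106]

All cut coordinates (distinct, sorted): [12, 20, 26, 34, 41, 47, 52, 63, 68, 87, 98, 106]

Fragments:
  [0,12): 12 bp
  [12,20): 8 bp
  [20,26): 6 bp
  [26,34): 8 bp
  [34,41): 7 bp
  [41,47): 6 bp
  [47,52): 5 bp
  [52,63): 11 bp
  [63,68): 5 bp
  [68,87): 19 bp
  [87,98): 11 bp
  [98,106): 8 bp
  [106,118): 12 bp

[5,5,6,6,7,8,8,8,11,11,12,12,19]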